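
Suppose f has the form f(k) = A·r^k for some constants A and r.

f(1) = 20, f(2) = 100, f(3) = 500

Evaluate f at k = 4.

2500

Consecutive ratio: 100/20 = 5, and 500/100 = 5, so r = 5.
Then A·5^1 = 20 gives A = 4, and f(k) = 4·5^k.
f(4) = 4·5^4 = 2500.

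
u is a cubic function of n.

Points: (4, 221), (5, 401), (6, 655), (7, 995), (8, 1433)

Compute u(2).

35

First differences: 180, 254, 340, 438. Second differences: 74, 86, 98. Third differences: 12, 12.
Level-3 differences are constant, so u has degree 3.
Fitting a degree-3 polynomial gives u(n) = 2n³ + 7n² - 5n + 1.
Then u(2) = 35.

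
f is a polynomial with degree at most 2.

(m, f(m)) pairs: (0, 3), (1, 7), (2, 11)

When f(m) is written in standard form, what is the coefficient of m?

4

Write f(m) = am² + bm + c; the 3 given values yield a linear system in the 3 coefficients.
Solving, the leading coefficient vanishes, and f(m) = 4m + 3.
The coefficient of m is 4.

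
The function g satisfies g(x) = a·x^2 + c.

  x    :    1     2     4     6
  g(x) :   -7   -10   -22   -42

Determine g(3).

From g(1) = -7 and g(2) = -10: 1a + c = -7 and 4a + c = -10.
Subtracting: 3a = -3, so a = -1; then c = -7 − (-1)·1 = -6.
So g(x) = -1x² − 6, and g(3) = -15.

-15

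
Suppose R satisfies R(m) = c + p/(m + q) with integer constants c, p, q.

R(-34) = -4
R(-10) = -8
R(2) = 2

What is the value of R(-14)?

-6

(R(m) − c)(m + q) = p for each data point; the three points give a linear system in c and q, then p follows.
Solving: c = -3, q = 4, p = 30, so R(m) = -3 + 30/(m + 4).
Then R(-14) = -3 + 30/(-10) = -6.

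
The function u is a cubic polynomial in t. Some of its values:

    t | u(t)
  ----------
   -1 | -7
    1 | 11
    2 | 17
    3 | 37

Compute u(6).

Write u(t) = at³ + bt² + ct + d; the 4 given values yield a linear system in the 4 coefficients.
Solving, u(t) = 2t³ - 5t² + 7t + 7.
Then u(6) = 301.

301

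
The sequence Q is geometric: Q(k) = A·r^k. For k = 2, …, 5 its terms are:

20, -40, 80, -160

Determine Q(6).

Consecutive ratio: -40/20 = -2, and 80/(-40) = -2, so r = -2.
Then A·(-2)^2 = 20 gives A = 5, and Q(k) = 5·(-2)^k.
Q(6) = 5·(-2)^6 = 320.

320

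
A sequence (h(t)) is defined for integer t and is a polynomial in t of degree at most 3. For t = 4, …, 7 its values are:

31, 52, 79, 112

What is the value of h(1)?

4

First differences: 21, 27, 33. Second differences: 6, 6.
Level-2 differences are constant, so h has degree 2.
Fitting a degree-2 polynomial gives h(t) = 3t² - 6t + 7.
Then h(1) = 4.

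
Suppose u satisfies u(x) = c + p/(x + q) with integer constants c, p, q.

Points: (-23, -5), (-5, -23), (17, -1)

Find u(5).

2

(u(x) − c)(x + q) = p for each data point; the three points give a linear system in c and q, then p follows.
Solving: c = -3, q = 3, p = 40, so u(x) = -3 + 40/(x + 3).
Then u(5) = -3 + 40/8 = 2.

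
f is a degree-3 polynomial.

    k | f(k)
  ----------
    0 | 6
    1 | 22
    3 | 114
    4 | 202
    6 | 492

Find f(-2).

Write f(k) = ak³ + bk² + ck + d; the 5 given values yield a linear system in the 4 coefficients.
Solving, f(k) = k³ + 6k² + 9k + 6.
Then f(-2) = 4.

4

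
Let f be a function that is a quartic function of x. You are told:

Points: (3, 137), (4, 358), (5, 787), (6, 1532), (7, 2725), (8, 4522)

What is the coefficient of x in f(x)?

First differences: 221, 429, 745, 1193, 1797. Second differences: 208, 316, 448, 604. Third differences: 108, 132, 156. Fourth differences: 24, 24.
Level-4 differences are constant, so f has degree 4.
Fitting a degree-4 polynomial gives f(x) = x^4 + 7x² - 3x + 2.
The coefficient of x is -3.

-3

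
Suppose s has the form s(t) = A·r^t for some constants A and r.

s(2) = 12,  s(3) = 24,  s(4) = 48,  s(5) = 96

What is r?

Consecutive ratio: 24/12 = 2, and 48/24 = 2, so r = 2.
Then A·2^2 = 12 gives A = 3, and s(t) = 3·2^t.

2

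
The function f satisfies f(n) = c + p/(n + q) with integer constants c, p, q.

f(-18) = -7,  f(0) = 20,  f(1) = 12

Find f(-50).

(f(n) − c)(n + q) = p for each data point; the three points give a linear system in c and q, then p follows.
Solving: c = -4, q = 2, p = 48, so f(n) = -4 + 48/(n + 2).
Then f(-50) = -4 + 48/(-48) = -5.

-5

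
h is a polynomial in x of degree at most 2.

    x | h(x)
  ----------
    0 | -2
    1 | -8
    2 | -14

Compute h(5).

-32

Write h(x) = ax² + bx + c; the 3 given values yield a linear system in the 3 coefficients.
Solving, the leading coefficient vanishes, and h(x) = -6x - 2.
Then h(5) = -32.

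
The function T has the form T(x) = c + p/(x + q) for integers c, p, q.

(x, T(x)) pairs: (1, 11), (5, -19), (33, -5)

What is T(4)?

-34

(T(x) − c)(x + q) = p for each data point; the three points give a linear system in c and q, then p follows.
Solving: c = -4, q = -3, p = -30, so T(x) = -4 − 30/(x − 3).
Then T(4) = -4 − 30/1 = -34.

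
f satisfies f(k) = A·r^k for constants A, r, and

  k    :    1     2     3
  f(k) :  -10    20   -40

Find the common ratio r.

-2

Consecutive ratio: 20/(-10) = -2, and -40/20 = -2, so r = -2.
Then A·(-2)^1 = -10 gives A = 5, and f(k) = 5·(-2)^k.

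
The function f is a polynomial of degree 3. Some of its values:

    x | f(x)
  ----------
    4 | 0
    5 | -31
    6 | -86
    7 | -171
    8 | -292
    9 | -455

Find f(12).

-1256

First differences: -31, -55, -85, -121, -163. Second differences: -24, -30, -36, -42. Third differences: -6, -6, -6.
Level-3 differences are constant, so f has degree 3.
Fitting a degree-3 polynomial gives f(x) = -x³ + 3x² + 3x + 4.
Then f(12) = -1256.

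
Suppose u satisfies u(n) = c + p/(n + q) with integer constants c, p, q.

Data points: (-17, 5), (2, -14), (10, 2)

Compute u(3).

-5

(u(n) − c)(n + q) = p for each data point; the three points give a linear system in c and q, then p follows.
Solving: c = 4, q = -1, p = -18, so u(n) = 4 − 18/(n − 1).
Then u(3) = 4 − 18/2 = -5.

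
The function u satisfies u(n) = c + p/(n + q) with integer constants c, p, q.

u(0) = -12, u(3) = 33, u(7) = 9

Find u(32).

4

(u(n) − c)(n + q) = p for each data point; the three points give a linear system in c and q, then p follows.
Solving: c = 3, q = -2, p = 30, so u(n) = 3 + 30/(n − 2).
Then u(32) = 3 + 30/30 = 4.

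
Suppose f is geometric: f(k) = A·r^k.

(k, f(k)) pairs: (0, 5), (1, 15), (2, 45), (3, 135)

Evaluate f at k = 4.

Consecutive ratio: 15/5 = 3, and 45/15 = 3, so r = 3.
Then A·3^0 = 5 gives A = 5, and f(k) = 5·3^k.
f(4) = 5·3^4 = 405.

405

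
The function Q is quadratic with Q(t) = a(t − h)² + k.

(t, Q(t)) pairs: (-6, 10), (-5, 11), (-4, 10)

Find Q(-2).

First differences 1, -1; second difference -2 = 2a, so a = -1.
Expanding, the t-coefficient is −2ah = 2h; matching it to the data gives h = -5, and then k = 11.
So Q(t) = -1(t + 5)² + 11.
Q(-2) = -1·3² + 11 = 2.

2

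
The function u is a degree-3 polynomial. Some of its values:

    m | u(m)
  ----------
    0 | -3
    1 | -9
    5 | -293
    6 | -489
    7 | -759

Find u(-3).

51

Write u(m) = am³ + bm² + cm + d; the 5 given values yield a linear system in the 4 coefficients.
Solving, u(m) = -2m³ - m² - 3m - 3.
Then u(-3) = 51.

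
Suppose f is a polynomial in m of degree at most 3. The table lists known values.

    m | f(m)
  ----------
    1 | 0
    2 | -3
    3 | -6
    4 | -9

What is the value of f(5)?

Write f(m) = am³ + bm² + cm + d; the 4 given values yield a linear system in the 4 coefficients.
Solving, the top 2 coefficients vanish, and f(m) = -3m + 3.
Then f(5) = -12.

-12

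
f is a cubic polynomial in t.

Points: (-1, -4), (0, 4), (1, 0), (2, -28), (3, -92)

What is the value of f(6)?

First differences: 8, -4, -28, -64. Second differences: -12, -24, -36. Third differences: -12, -12.
Level-3 differences are constant, so f has degree 3.
Fitting a degree-3 polynomial gives f(t) = -2t³ - 6t² + 4t + 4.
Then f(6) = -620.

-620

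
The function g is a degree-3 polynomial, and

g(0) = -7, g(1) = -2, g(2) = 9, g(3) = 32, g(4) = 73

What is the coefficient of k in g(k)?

Write g(k) = ak³ + bk² + ck + d; the 5 given values yield a linear system in the 4 coefficients.
Solving, g(k) = k³ + 4k - 7.
The coefficient of k is 4.

4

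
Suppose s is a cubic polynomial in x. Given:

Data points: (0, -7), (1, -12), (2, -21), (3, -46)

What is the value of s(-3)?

104

Write s(x) = ax³ + bx² + cx + d; the 4 given values yield a linear system in the 4 coefficients.
Solving, s(x) = -2x³ + 4x² - 7x - 7.
Then s(-3) = 104.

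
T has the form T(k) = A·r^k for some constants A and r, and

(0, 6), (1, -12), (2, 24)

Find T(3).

-48

Consecutive ratio: -12/6 = -2, and 24/(-12) = -2, so r = -2.
Then A·(-2)^0 = 6 gives A = 6, and T(k) = 6·(-2)^k.
T(3) = 6·(-2)^3 = -48.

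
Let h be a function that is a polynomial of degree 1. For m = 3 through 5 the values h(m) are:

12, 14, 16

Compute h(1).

First differences: 2, 2.
Level-1 differences are constant, so h has degree 1.
Fitting a degree-1 polynomial gives h(m) = 2m + 6.
Then h(1) = 8.

8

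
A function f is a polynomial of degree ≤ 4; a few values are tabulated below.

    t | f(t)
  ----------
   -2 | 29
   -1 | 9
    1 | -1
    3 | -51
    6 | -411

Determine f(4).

-121

Write f(t) = at^4 + bt³ + ct² + dt + e; the 5 given values yield a linear system in the 5 coefficients.
Solving, the leading coefficient vanishes, and f(t) = -2t³ + t² - 3t + 3.
Then f(4) = -121.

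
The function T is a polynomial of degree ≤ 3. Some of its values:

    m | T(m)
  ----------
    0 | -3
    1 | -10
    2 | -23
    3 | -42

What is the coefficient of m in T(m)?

-4

First differences: -7, -13, -19. Second differences: -6, -6.
Level-2 differences are constant, so T has degree 2.
Fitting a degree-2 polynomial gives T(m) = -3m² - 4m - 3.
The coefficient of m is -4.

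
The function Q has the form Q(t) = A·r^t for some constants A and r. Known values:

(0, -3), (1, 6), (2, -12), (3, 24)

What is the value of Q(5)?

Consecutive ratio: 6/(-3) = -2, and -12/6 = -2, so r = -2.
Then A·(-2)^0 = -3 gives A = -3, and Q(t) = -3·(-2)^t.
Q(5) = -3·(-2)^5 = 96.

96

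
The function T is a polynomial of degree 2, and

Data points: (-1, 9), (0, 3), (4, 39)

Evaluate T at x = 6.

93

Write T(x) = ax² + bx + c; the 3 given values yield a linear system in the 3 coefficients.
Solving, T(x) = 3x² - 3x + 3.
Then T(6) = 93.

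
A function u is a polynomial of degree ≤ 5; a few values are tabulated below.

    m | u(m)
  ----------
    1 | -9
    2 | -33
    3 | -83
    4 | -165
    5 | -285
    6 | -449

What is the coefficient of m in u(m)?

First differences: -24, -50, -82, -120, -164. Second differences: -26, -32, -38, -44. Third differences: -6, -6, -6.
Level-3 differences are constant, so u has degree 3.
Fitting a degree-3 polynomial gives u(m) = -m³ - 7m² + 4m - 5.
The coefficient of m is 4.

4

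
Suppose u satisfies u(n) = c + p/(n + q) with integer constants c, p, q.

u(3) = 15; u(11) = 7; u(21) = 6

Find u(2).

(u(n) − c)(n + q) = p for each data point; the three points give a linear system in c and q, then p follows.
Solving: c = 5, q = -1, p = 20, so u(n) = 5 + 20/(n − 1).
Then u(2) = 5 + 20/1 = 25.

25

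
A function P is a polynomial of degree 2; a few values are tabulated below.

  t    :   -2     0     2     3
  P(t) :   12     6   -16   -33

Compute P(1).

-3

Write P(t) = at² + bt + c; the 4 given values yield a linear system in the 3 coefficients.
Solving, P(t) = -2t² - 7t + 6.
Then P(1) = -3.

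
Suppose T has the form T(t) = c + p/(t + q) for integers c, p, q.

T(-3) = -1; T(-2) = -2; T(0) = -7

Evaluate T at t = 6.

(T(t) − c)(t + q) = p for each data point; the three points give a linear system in c and q, then p follows.
Solving: c = 3, q = -2, p = 20, so T(t) = 3 + 20/(t − 2).
Then T(6) = 3 + 20/4 = 8.

8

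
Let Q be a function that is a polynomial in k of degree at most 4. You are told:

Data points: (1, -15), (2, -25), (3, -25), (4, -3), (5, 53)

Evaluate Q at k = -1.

-13

Write Q(k) = ak^4 + bk³ + ck² + dk + e; the 5 given values yield a linear system in the 5 coefficients.
Solving, the leading coefficient vanishes, and Q(k) = 2k³ - 7k² - 3k - 7.
Then Q(-1) = -13.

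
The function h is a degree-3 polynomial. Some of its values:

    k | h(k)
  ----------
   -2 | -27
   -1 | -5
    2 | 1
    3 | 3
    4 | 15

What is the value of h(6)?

93

Write h(k) = ak³ + bk² + ck + d; the 5 given values yield a linear system in the 4 coefficients.
Solving, h(k) = k³ - 4k² + 3k + 3.
Then h(6) = 93.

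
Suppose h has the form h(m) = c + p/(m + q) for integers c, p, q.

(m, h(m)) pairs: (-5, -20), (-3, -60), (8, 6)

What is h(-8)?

-10

(h(m) − c)(m + q) = p for each data point; the three points give a linear system in c and q, then p follows.
Solving: c = 0, q = 2, p = 60, so h(m) = 60/(m + 2).
Then h(-8) = 0 + 60/(-6) = -10.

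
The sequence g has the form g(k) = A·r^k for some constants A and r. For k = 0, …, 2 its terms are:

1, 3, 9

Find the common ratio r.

3

Consecutive ratio: 3/1 = 3, and 9/3 = 3, so r = 3.
Then A·3^0 = 1 gives A = 1, and g(k) = 1·3^k.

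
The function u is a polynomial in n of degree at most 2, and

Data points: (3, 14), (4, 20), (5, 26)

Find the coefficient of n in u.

6

First differences: 6, 6.
Level-1 differences are constant, so u has degree 1.
Fitting a degree-1 polynomial gives u(n) = 6n - 4.
The coefficient of n is 6.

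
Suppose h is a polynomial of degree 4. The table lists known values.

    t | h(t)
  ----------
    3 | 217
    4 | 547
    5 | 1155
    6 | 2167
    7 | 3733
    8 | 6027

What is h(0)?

-5

First differences: 330, 608, 1012, 1566, 2294. Second differences: 278, 404, 554, 728. Third differences: 126, 150, 174. Fourth differences: 24, 24.
Level-4 differences are constant, so h has degree 4.
Fitting a degree-4 polynomial gives h(t) = t^4 + 3t³ + 6t² + 2t - 5.
The constant term is h(0) = -5.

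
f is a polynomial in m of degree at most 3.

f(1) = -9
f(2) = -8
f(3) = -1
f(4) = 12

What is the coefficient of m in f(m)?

-8

First differences: 1, 7, 13. Second differences: 6, 6.
Level-2 differences are constant, so f has degree 2.
Fitting a degree-2 polynomial gives f(m) = 3m² - 8m - 4.
The coefficient of m is -8.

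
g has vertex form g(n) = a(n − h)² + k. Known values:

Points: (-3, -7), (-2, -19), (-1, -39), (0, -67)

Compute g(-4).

-3

First differences -12, -20, -28; second difference -8 = 2a, so a = -4.
Expanding, the n-coefficient is −2ah = 8h; matching it to the data gives h = -4, and then k = -3.
So g(n) = -4(n + 4)² − 3.
g(-4) = -4·0² − 3 = -3.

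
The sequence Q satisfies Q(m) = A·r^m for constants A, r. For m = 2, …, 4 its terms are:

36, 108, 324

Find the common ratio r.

Consecutive ratio: 108/36 = 3, and 324/108 = 3, so r = 3.
Then A·3^2 = 36 gives A = 4, and Q(m) = 4·3^m.

3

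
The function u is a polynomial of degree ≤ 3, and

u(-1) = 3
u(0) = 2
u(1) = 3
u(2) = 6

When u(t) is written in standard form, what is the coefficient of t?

Write u(t) = at³ + bt² + ct + d; the 4 given values yield a linear system in the 4 coefficients.
Solving, the leading coefficient vanishes, and u(t) = t² + 2.
The coefficient of t is 0.

0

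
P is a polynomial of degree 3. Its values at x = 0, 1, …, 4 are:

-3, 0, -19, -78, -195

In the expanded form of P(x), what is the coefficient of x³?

First differences: 3, -19, -59, -117. Second differences: -22, -40, -58. Third differences: -18, -18.
Level-3 differences are constant, so P has degree 3.
Fitting a degree-3 polynomial gives P(x) = -3x³ - 2x² + 8x - 3.
The coefficient of x³ is -3.

-3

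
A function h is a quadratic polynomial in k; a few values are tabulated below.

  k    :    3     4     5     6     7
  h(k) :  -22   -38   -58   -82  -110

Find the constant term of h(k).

2

First differences: -16, -20, -24, -28. Second differences: -4, -4, -4.
Level-2 differences are constant, so h has degree 2.
Fitting a degree-2 polynomial gives h(k) = -2k² - 2k + 2.
The constant term is h(0) = 2.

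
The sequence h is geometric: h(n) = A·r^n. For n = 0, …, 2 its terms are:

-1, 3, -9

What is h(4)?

-81

Consecutive ratio: 3/(-1) = -3, and -9/3 = -3, so r = -3.
Then A·(-3)^0 = -1 gives A = -1, and h(n) = -1·(-3)^n.
h(4) = -1·(-3)^4 = -81.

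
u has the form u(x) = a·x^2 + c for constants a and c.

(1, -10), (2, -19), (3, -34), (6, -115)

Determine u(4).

-55

From u(1) = -10 and u(2) = -19: 1a + c = -10 and 4a + c = -19.
Subtracting: 3a = -9, so a = -3; then c = -10 − (-3)·1 = -7.
So u(x) = -3x² − 7, and u(4) = -55.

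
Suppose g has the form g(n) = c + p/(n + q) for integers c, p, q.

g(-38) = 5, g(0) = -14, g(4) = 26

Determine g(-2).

-4

(g(n) − c)(n + q) = p for each data point; the three points give a linear system in c and q, then p follows.
Solving: c = 6, q = -2, p = 40, so g(n) = 6 + 40/(n − 2).
Then g(-2) = 6 + 40/(-4) = -4.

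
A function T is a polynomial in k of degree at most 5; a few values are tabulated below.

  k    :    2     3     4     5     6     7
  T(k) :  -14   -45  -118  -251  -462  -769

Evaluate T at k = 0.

-6

First differences: -31, -73, -133, -211, -307. Second differences: -42, -60, -78, -96. Third differences: -18, -18, -18.
Level-3 differences are constant, so T has degree 3.
Fitting a degree-3 polynomial gives T(k) = -3k³ + 6k² - 4k - 6.
Then T(0) = -6.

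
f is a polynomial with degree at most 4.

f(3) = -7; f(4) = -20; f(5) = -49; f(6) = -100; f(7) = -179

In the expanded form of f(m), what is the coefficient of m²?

Write f(m) = am^4 + bm³ + cm² + dm + e; the 5 given values yield a linear system in the 5 coefficients.
Solving, the leading coefficient vanishes, and f(m) = -m³ + 4m² - 4m - 4.
The coefficient of m² is 4.

4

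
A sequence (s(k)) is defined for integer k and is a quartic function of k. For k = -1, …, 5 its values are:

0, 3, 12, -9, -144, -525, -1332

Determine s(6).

-2793

Write s(k) = ak^4 + bk³ + ck² + dk + e; the 7 given values yield a linear system in the 5 coefficients.
Solving, s(k) = -2k^4 - 2k³ + 5k² + 8k + 3.
Then s(6) = -2793.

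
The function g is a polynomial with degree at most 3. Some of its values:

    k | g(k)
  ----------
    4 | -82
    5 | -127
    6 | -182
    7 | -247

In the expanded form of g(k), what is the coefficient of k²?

-5

First differences: -45, -55, -65. Second differences: -10, -10.
Level-2 differences are constant, so g has degree 2.
Fitting a degree-2 polynomial gives g(k) = -5k² - 2.
The coefficient of k² is -5.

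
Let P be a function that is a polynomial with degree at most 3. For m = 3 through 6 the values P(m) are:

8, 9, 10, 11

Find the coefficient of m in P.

Write P(m) = am³ + bm² + cm + d; the 4 given values yield a linear system in the 4 coefficients.
Solving, the top 2 coefficients vanish, and P(m) = m + 5.
The coefficient of m is 1.

1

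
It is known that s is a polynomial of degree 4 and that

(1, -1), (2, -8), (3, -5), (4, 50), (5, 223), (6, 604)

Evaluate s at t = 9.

4255

First differences: -7, 3, 55, 173, 381. Second differences: 10, 52, 118, 208. Third differences: 42, 66, 90. Fourth differences: 24, 24.
Level-4 differences are constant, so s has degree 4.
Fitting a degree-4 polynomial gives s(t) = t^4 - 3t³ - 2t² + 5t - 2.
Then s(9) = 4255.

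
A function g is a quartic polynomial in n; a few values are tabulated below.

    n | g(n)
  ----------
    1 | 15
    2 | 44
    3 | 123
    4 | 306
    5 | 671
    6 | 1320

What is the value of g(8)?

3998

Write g(n) = an^4 + bn³ + cn² + dn + e; the 6 given values yield a linear system in the 5 coefficients.
Solving, g(n) = n^4 - n³ + 6n² + 3n + 6.
Then g(8) = 3998.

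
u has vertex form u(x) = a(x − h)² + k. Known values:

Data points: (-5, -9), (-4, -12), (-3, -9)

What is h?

First differences -3, 3; second difference 6 = 2a, so a = 3.
Expanding, the x-coefficient is −2ah = -6h; matching it to the data gives h = -4, and then k = -12.
So u(x) = 3(x + 4)² − 12.
Hence h = -4.

-4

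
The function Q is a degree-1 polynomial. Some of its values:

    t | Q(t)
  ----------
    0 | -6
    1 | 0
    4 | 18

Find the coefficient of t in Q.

6

Write Q(t) = at + b; the 3 given values yield a linear system in the 2 coefficients.
Solving, Q(t) = 6t - 6.
The coefficient of t is 6.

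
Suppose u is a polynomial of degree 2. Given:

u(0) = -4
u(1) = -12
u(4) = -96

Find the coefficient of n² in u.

-5

Write u(n) = an² + bn + c; the 3 given values yield a linear system in the 3 coefficients.
Solving, u(n) = -5n² - 3n - 4.
The coefficient of n² is -5.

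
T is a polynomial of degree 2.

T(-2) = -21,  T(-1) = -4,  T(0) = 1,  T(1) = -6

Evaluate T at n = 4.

First differences: 17, 5, -7. Second differences: -12, -12.
Level-2 differences are constant, so T has degree 2.
Fitting a degree-2 polynomial gives T(n) = -6n² - n + 1.
Then T(4) = -99.

-99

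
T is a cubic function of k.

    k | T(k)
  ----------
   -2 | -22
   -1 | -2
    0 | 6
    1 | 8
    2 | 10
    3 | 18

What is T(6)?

First differences: 20, 8, 2, 2, 8. Second differences: -12, -6, 0, 6. Third differences: 6, 6, 6.
Level-3 differences are constant, so T has degree 3.
Fitting a degree-3 polynomial gives T(k) = k³ - 3k² + 4k + 6.
Then T(6) = 138.

138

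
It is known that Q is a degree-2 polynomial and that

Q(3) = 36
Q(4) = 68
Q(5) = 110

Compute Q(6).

162

Write Q(x) = ax² + bx + c; the 3 given values yield a linear system in the 3 coefficients.
Solving, Q(x) = 5x² - 3x.
Then Q(6) = 162.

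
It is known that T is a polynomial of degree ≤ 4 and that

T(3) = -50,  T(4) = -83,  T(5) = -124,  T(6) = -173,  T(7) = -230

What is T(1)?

First differences: -33, -41, -49, -57. Second differences: -8, -8, -8.
Level-2 differences are constant, so T has degree 2.
Fitting a degree-2 polynomial gives T(x) = -4x² - 5x + 1.
Then T(1) = -8.

-8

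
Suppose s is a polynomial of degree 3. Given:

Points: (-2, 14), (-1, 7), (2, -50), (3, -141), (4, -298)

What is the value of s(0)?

Write s(x) = ax³ + bx² + cx + d; the 5 given values yield a linear system in the 4 coefficients.
Solving, s(x) = -3x³ - 6x² - 4x + 6.
Then s(0) = 6.

6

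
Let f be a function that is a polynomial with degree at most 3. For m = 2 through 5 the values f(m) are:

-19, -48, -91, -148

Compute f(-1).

First differences: -29, -43, -57. Second differences: -14, -14.
Level-2 differences are constant, so f has degree 2.
Fitting a degree-2 polynomial gives f(m) = -7m² + 6m - 3.
Then f(-1) = -16.

-16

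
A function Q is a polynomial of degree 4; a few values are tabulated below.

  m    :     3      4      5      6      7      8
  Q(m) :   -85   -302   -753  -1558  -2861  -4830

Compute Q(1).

Write Q(m) = am^4 + bm³ + cm² + dm + e; the 6 given values yield a linear system in the 5 coefficients.
Solving, Q(m) = -m^4 - 2m³ + 4m² + 4m + 2.
Then Q(1) = 7.

7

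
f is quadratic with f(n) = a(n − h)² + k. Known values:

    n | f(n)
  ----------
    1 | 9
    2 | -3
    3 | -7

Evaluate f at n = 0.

29

First differences -12, -4; second difference 8 = 2a, so a = 4.
Expanding, the n-coefficient is −2ah = -8h; matching it to the data gives h = 3, and then k = -7.
So f(n) = 4(n − 3)² − 7.
f(0) = 4·(-3)² − 7 = 29.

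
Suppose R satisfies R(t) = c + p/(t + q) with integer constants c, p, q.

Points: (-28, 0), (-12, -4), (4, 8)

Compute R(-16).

(R(t) − c)(t + q) = p for each data point; the three points give a linear system in c and q, then p follows.
Solving: c = 2, q = 4, p = 48, so R(t) = 2 + 48/(t + 4).
Then R(-16) = 2 + 48/(-12) = -2.

-2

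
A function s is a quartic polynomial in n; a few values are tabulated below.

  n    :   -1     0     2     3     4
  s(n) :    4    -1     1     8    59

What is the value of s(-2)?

53

Write s(n) = an^4 + bn³ + cn² + dn + e; the 5 given values yield a linear system in the 5 coefficients.
Solving, s(n) = n^4 - 4n³ + 3n² + 3n - 1.
Then s(-2) = 53.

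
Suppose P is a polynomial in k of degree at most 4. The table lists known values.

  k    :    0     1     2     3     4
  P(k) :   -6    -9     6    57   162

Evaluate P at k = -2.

-18

First differences: -3, 15, 51, 105. Second differences: 18, 36, 54. Third differences: 18, 18.
Level-3 differences are constant, so P has degree 3.
Fitting a degree-3 polynomial gives P(k) = 3k³ - 6k - 6.
Then P(-2) = -18.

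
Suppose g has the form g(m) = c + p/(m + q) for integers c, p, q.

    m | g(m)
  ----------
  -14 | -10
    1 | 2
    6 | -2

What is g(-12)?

-11

(g(m) − c)(m + q) = p for each data point; the three points give a linear system in c and q, then p follows.
Solving: c = -6, q = 4, p = 40, so g(m) = -6 + 40/(m + 4).
Then g(-12) = -6 + 40/(-8) = -11.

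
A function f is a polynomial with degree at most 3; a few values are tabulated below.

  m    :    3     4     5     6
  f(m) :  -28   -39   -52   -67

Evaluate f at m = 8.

First differences: -11, -13, -15. Second differences: -2, -2.
Level-2 differences are constant, so f has degree 2.
Fitting a degree-2 polynomial gives f(m) = -m² - 4m - 7.
Then f(8) = -103.

-103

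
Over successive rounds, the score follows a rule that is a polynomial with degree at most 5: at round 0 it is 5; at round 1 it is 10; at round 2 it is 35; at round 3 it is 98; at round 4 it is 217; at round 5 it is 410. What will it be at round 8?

Write the value at k as h(k).
First differences: 5, 25, 63, 119, 193. Second differences: 20, 38, 56, 74. Third differences: 18, 18, 18.
Level-3 differences are constant, so h has degree 3.
Fitting a degree-3 polynomial gives h(k) = 3k³ + k² + k + 5.
Then h(8) = 1613.

1613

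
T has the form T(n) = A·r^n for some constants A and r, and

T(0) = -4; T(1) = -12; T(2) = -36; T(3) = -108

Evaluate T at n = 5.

-972

Consecutive ratio: -12/(-4) = 3, and -36/(-12) = 3, so r = 3.
Then A·3^0 = -4 gives A = -4, and T(n) = -4·3^n.
T(5) = -4·3^5 = -972.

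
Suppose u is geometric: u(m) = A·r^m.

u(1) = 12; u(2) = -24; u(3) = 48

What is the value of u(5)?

Consecutive ratio: -24/12 = -2, and 48/(-24) = -2, so r = -2.
Then A·(-2)^1 = 12 gives A = -6, and u(m) = -6·(-2)^m.
u(5) = -6·(-2)^5 = 192.

192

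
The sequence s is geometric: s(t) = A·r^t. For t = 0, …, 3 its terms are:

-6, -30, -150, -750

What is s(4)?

-3750

Consecutive ratio: -30/(-6) = 5, and -150/(-30) = 5, so r = 5.
Then A·5^0 = -6 gives A = -6, and s(t) = -6·5^t.
s(4) = -6·5^4 = -3750.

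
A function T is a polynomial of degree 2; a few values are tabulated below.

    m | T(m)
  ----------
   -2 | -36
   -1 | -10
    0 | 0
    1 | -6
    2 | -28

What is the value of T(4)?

First differences: 26, 10, -6, -22. Second differences: -16, -16, -16.
Level-2 differences are constant, so T has degree 2.
Fitting a degree-2 polynomial gives T(m) = -8m² + 2m.
Then T(4) = -120.

-120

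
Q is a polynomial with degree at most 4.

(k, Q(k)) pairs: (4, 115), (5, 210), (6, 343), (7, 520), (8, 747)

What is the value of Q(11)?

1788

First differences: 95, 133, 177, 227. Second differences: 38, 44, 50. Third differences: 6, 6.
Level-3 differences are constant, so Q has degree 3.
Fitting a degree-3 polynomial gives Q(k) = k³ + 4k² - 2k - 5.
Then Q(11) = 1788.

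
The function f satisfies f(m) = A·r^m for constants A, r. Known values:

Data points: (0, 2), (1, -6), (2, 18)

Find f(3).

Consecutive ratio: -6/2 = -3, and 18/(-6) = -3, so r = -3.
Then A·(-3)^0 = 2 gives A = 2, and f(m) = 2·(-3)^m.
f(3) = 2·(-3)^3 = -54.

-54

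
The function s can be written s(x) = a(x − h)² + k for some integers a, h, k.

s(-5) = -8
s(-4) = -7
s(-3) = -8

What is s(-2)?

-11

First differences 1, -1; second difference -2 = 2a, so a = -1.
Expanding, the x-coefficient is −2ah = 2h; matching it to the data gives h = -4, and then k = -7.
So s(x) = -1(x + 4)² − 7.
s(-2) = -1·2² − 7 = -11.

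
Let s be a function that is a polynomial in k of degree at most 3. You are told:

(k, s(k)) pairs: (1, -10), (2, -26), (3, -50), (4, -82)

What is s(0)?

-2

Write s(k) = ak³ + bk² + ck + d; the 4 given values yield a linear system in the 4 coefficients.
Solving, the leading coefficient vanishes, and s(k) = -4k² - 4k - 2.
Then s(0) = -2.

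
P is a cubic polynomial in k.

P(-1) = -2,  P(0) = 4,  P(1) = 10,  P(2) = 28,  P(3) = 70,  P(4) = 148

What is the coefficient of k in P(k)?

Write P(k) = ak³ + bk² + ck + d; the 6 given values yield a linear system in the 4 coefficients.
Solving, P(k) = 2k³ + 4k + 4.
The coefficient of k is 4.

4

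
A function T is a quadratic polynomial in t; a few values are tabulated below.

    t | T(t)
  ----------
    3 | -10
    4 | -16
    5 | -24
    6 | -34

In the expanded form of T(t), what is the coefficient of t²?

-1

Write T(t) = at² + bt + c; the 4 given values yield a linear system in the 3 coefficients.
Solving, T(t) = -t² + t - 4.
The coefficient of t² is -1.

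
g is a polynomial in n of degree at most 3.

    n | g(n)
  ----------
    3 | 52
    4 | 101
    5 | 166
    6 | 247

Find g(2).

First differences: 49, 65, 81. Second differences: 16, 16.
Level-2 differences are constant, so g has degree 2.
Fitting a degree-2 polynomial gives g(n) = 8n² - 7n + 1.
Then g(2) = 19.

19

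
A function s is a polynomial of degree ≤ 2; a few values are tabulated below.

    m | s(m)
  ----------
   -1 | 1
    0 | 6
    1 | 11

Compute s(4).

26

First differences: 5, 5.
Level-1 differences are constant, so s has degree 1.
Fitting a degree-1 polynomial gives s(m) = 5m + 6.
Then s(4) = 26.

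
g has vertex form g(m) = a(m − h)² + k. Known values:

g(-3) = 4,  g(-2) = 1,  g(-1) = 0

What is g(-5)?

First differences -3, -1; second difference 2 = 2a, so a = 1.
Expanding, the m-coefficient is −2ah = -2h; matching it to the data gives h = -1, and then k = 0.
So g(m) = 1(m + 1)² + 0.
g(-5) = 1·(-4)² + 0 = 16.

16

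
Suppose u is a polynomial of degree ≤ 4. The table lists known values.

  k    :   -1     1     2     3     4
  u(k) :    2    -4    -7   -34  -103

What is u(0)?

-7

Write u(k) = ak^4 + bk³ + ck² + dk + e; the 5 given values yield a linear system in the 5 coefficients.
Solving, the leading coefficient vanishes, and u(k) = -3k³ + 6k² - 7.
The constant term is u(0) = -7.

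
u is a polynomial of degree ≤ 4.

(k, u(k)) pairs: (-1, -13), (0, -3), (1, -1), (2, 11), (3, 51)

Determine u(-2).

-49

First differences: 10, 2, 12, 40. Second differences: -8, 10, 28. Third differences: 18, 18.
Level-3 differences are constant, so u has degree 3.
Fitting a degree-3 polynomial gives u(k) = 3k³ - 4k² + 3k - 3.
Then u(-2) = -49.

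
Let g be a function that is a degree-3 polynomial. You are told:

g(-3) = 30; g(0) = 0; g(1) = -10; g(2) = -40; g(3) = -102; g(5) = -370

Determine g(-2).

8

Write g(m) = am³ + bm² + cm + d; the 6 given values yield a linear system in the 4 coefficients.
Solving, g(m) = -2m³ - 4m² - 4m.
Then g(-2) = 8.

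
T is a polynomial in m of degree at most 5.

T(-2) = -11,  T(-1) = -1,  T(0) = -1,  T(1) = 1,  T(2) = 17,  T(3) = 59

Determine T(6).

First differences: 10, 0, 2, 16, 42. Second differences: -10, 2, 14, 26. Third differences: 12, 12, 12.
Level-3 differences are constant, so T has degree 3.
Fitting a degree-3 polynomial gives T(m) = 2m³ + m² - m - 1.
Then T(6) = 461.

461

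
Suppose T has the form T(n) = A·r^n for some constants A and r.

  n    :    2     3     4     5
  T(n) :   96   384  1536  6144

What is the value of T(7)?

Consecutive ratio: 384/96 = 4, and 1536/384 = 4, so r = 4.
Then A·4^2 = 96 gives A = 6, and T(n) = 6·4^n.
T(7) = 6·4^7 = 98304.

98304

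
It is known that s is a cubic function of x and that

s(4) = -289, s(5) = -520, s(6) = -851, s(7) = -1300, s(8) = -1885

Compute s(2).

First differences: -231, -331, -449, -585. Second differences: -100, -118, -136. Third differences: -18, -18.
Level-3 differences are constant, so s has degree 3.
Fitting a degree-3 polynomial gives s(x) = -3x³ - 5x² - 3x - 5.
Then s(2) = -55.

-55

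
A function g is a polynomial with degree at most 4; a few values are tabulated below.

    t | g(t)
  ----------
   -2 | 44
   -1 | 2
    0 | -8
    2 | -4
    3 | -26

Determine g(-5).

542

Write g(t) = at^4 + bt³ + ct² + dt + e; the 5 given values yield a linear system in the 5 coefficients.
Solving, the leading coefficient vanishes, and g(t) = -3t³ + 7t² - 8.
Then g(-5) = 542.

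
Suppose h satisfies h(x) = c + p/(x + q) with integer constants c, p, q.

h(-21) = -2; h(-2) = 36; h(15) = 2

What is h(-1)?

(h(x) − c)(x + q) = p for each data point; the three points give a linear system in c and q, then p follows.
Solving: c = 0, q = 3, p = 36, so h(x) = 36/(x + 3).
Then h(-1) = 0 + 36/2 = 18.

18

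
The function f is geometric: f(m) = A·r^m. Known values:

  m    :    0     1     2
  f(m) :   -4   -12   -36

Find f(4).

Consecutive ratio: -12/(-4) = 3, and -36/(-12) = 3, so r = 3.
Then A·3^0 = -4 gives A = -4, and f(m) = -4·3^m.
f(4) = -4·3^4 = -324.

-324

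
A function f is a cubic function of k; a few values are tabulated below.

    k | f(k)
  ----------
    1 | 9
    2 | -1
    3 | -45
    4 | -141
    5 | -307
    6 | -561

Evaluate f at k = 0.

First differences: -10, -44, -96, -166, -254. Second differences: -34, -52, -70, -88. Third differences: -18, -18, -18.
Level-3 differences are constant, so f has degree 3.
Fitting a degree-3 polynomial gives f(k) = -3k³ + k² + 8k + 3.
Then f(0) = 3.

3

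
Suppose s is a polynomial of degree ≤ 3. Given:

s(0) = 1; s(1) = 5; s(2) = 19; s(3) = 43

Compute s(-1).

First differences: 4, 14, 24. Second differences: 10, 10.
Level-2 differences are constant, so s has degree 2.
Fitting a degree-2 polynomial gives s(m) = 5m² - m + 1.
Then s(-1) = 7.

7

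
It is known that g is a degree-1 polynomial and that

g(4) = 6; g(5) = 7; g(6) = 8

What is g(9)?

11

First differences: 1, 1.
Level-1 differences are constant, so g has degree 1.
Fitting a degree-1 polynomial gives g(x) = x + 2.
Then g(9) = 11.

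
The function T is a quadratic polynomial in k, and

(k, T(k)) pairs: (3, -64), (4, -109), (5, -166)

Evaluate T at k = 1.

Write T(k) = ak² + bk + c; the 3 given values yield a linear system in the 3 coefficients.
Solving, T(k) = -6k² - 3k - 1.
Then T(1) = -10.

-10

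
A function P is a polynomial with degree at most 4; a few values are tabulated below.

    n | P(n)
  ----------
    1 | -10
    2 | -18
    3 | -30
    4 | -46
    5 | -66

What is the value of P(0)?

-6

First differences: -8, -12, -16, -20. Second differences: -4, -4, -4.
Level-2 differences are constant, so P has degree 2.
Fitting a degree-2 polynomial gives P(n) = -2n² - 2n - 6.
Then P(0) = -6.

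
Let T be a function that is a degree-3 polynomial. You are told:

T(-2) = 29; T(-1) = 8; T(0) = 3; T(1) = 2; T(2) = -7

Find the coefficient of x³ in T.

-2

First differences: -21, -5, -1, -9. Second differences: 16, 4, -8. Third differences: -12, -12.
Level-3 differences are constant, so T has degree 3.
Fitting a degree-3 polynomial gives T(x) = -2x³ + 2x² - x + 3.
The coefficient of x³ is -2.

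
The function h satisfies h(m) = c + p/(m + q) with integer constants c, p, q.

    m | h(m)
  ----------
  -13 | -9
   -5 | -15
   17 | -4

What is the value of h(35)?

-5

(h(m) − c)(m + q) = p for each data point; the three points give a linear system in c and q, then p follows.
Solving: c = -6, q = 1, p = 36, so h(m) = -6 + 36/(m + 1).
Then h(35) = -6 + 36/36 = -5.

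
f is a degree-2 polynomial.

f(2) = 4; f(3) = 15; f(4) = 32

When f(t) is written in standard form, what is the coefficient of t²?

3

Write f(t) = at² + bt + c; the 3 given values yield a linear system in the 3 coefficients.
Solving, f(t) = 3t² - 4t.
The coefficient of t² is 3.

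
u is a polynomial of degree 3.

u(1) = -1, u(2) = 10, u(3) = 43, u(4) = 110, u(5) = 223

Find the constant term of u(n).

Write u(n) = an³ + bn² + cn + d; the 5 given values yield a linear system in the 4 coefficients.
Solving, u(n) = 2n³ - n² - 2.
The constant term is u(0) = -2.

-2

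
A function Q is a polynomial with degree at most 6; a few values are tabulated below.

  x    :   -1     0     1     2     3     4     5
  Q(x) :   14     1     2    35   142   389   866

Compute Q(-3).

130

First differences: -13, 1, 33, 107, 247, 477. Second differences: 14, 32, 74, 140, 230. Third differences: 18, 42, 66, 90. Fourth differences: 24, 24, 24.
Level-4 differences are constant, so Q has degree 4.
Fitting a degree-4 polynomial gives Q(x) = x^4 + x³ + 6x² - 7x + 1.
Then Q(-3) = 130.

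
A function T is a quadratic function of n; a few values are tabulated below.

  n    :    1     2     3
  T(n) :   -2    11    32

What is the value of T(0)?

Write T(n) = an² + bn + c; the 3 given values yield a linear system in the 3 coefficients.
Solving, T(n) = 4n² + n - 7.
Then T(0) = -7.

-7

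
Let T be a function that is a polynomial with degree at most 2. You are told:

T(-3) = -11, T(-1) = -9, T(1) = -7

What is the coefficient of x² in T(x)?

0

Write T(x) = ax² + bx + c; the 3 given values yield a linear system in the 3 coefficients.
Solving, the leading coefficient vanishes, and T(x) = x - 8.
The coefficient of x² is 0.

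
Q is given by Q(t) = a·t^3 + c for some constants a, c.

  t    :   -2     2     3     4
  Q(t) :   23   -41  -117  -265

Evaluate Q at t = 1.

-13

From Q(-2) = 23 and Q(2) = -41: -8a + c = 23 and 8a + c = -41.
Subtracting: 16a = -64, so a = -4; then c = 23 − (-4)·(-8) = -9.
So Q(t) = -4t³ − 9, and Q(1) = -13.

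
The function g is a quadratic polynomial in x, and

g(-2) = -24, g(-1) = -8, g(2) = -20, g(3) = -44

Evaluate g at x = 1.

-6

Write g(x) = ax² + bx + c; the 4 given values yield a linear system in the 3 coefficients.
Solving, g(x) = -5x² + x - 2.
Then g(1) = -6.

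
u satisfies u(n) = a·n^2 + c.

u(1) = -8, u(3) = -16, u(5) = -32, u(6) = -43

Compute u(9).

-88

From u(1) = -8 and u(3) = -16: 1a + c = -8 and 9a + c = -16.
Subtracting: 8a = -8, so a = -1; then c = -8 − (-1)·1 = -7.
So u(n) = -1n² − 7, and u(9) = -88.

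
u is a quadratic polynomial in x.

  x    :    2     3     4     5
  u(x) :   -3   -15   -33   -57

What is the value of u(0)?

3

First differences: -12, -18, -24. Second differences: -6, -6.
Level-2 differences are constant, so u has degree 2.
Fitting a degree-2 polynomial gives u(x) = -3x² + 3x + 3.
Then u(0) = 3.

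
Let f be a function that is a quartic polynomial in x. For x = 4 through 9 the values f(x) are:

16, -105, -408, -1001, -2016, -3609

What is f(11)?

First differences: -121, -303, -593, -1015, -1593. Second differences: -182, -290, -422, -578. Third differences: -108, -132, -156. Fourth differences: -24, -24.
Level-4 differences are constant, so f has degree 4.
Fitting a degree-4 polynomial gives f(x) = -x^4 + 4x³ + 4x.
Then f(11) = -9273.

-9273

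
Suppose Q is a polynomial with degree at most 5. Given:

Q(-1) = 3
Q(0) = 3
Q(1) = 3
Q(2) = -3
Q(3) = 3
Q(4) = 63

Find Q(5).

243

Write Q(k) = ak^5 + bk^4 + ck³ + dk² + ek + p; the 6 given values yield a linear system in the 6 coefficients.
Solving, the leading coefficient vanishes, and Q(k) = k^4 - 3k³ - k² + 3k + 3.
Then Q(5) = 243.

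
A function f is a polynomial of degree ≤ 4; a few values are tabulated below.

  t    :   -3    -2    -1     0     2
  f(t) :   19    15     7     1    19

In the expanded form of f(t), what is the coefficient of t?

Write f(t) = at^4 + bt³ + ct² + dt + e; the 5 given values yield a linear system in the 5 coefficients.
Solving, the leading coefficient vanishes, and f(t) = t³ + 4t² - 3t + 1.
The coefficient of t is -3.

-3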